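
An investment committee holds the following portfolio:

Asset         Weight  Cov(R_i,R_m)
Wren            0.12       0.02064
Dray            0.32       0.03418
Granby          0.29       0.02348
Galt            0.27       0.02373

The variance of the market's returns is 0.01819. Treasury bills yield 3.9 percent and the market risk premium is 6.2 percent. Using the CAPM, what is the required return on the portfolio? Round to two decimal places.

β_Wren = 0.02064 / 0.01819 = 1.1347
β_Dray = 0.03418 / 0.01819 = 1.8791
β_Granby = 0.02348 / 0.01819 = 1.2908
β_Galt = 0.02373 / 0.01819 = 1.3046
β_P = Σ w_i β_i = 0.12×1.1347 + 0.32×1.8791 + 0.29×1.2908 + 0.27×1.3046 = 1.4641
E(R_P) = R_f + β_P × MRP = 3.9% + 1.4641 × 6.2% = 12.98%

12.98%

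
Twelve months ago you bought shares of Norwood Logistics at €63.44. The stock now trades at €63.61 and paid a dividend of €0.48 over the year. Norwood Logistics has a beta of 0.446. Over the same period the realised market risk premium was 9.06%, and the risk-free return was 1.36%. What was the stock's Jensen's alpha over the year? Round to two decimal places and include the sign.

Realised HPR = (P1 + D1 − P0) / P0 = (63.61 + 0.48 − 63.44) / 63.44 = 0.65 / 63.44 = 1.0246%
CAPM required = R_f + β·MRP = 1.36% + 0.446 × 9.06% = 5.40076%
α = realised − required = 1.0246% − 5.40076% = -4.38%

-4.38%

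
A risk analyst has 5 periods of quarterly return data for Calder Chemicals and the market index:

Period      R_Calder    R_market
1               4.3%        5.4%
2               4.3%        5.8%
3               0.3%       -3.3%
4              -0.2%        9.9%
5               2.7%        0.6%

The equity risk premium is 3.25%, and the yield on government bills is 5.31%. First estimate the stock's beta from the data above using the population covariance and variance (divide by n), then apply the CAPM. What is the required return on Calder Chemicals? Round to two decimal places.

5.46%

Mean R_i = (4.3 + 4.3 + 0.3 − 0.2 + 2.7) / 5 = 2.2800%
Mean R_m = (5.4 + 5.8 − 3.3 + 9.9 + 0.6) / 5 = 3.6800%
Σ(R_i − R̄_i)(R_m − R̄_m) = 4.8580  ⇒  Cov = 4.8580 / 5 = 0.9716
Σ(R_m − R̄_m)² = 104.3480  ⇒  Var(R_m) = 104.3480 / 5 = 20.8696
β = Cov / Var(R_m) = 0.9716 / 20.8696 = 0.0466
E(R) = R_f + β × MRP = 5.31% + 0.0466 × 3.25% = 5.46%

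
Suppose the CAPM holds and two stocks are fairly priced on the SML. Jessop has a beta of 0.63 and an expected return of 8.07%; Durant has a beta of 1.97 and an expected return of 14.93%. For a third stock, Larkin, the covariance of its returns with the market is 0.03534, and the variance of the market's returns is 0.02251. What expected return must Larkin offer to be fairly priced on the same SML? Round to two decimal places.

12.88%

MRP = (14.93% − 8.07%) / (1.97 − 0.63) = 5.1194%
R_f = 8.07% − 0.63 × 5.1194% = 4.8448%
β_Larkin = Cov / Var(R_m) = 0.03534 / 0.02251 = 1.5700
E(R_Larkin) = R_f + β × MRP = 4.8448% + 1.5700 × 5.1194% = 12.88%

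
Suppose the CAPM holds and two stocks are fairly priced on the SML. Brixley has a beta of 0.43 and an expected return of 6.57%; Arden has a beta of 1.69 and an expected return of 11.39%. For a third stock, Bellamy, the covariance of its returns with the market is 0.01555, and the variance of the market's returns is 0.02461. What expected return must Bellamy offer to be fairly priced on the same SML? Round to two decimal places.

MRP = (11.39% − 6.57%) / (1.69 − 0.43) = 3.8254%
R_f = 6.57% − 0.43 × 3.8254% = 4.9251%
β_Bellamy = Cov / Var(R_m) = 0.01555 / 0.02461 = 0.6319
E(R_Bellamy) = R_f + β × MRP = 4.9251% + 0.6319 × 3.8254% = 7.34%

7.34%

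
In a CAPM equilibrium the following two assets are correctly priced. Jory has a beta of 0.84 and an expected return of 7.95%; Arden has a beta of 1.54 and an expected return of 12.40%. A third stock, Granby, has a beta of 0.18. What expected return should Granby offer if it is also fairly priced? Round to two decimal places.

MRP (SML slope) = (12.40% − 7.95%) / (1.54 − 0.84) = 4.45% / 0.70 = 6.3571%
R_f (intercept) = 7.95% − 0.84 × 6.3571% = 2.6100%
E(R_Granby) = R_f + β × MRP = 2.6100% + 0.18 × 6.3571% = 3.75%

3.75%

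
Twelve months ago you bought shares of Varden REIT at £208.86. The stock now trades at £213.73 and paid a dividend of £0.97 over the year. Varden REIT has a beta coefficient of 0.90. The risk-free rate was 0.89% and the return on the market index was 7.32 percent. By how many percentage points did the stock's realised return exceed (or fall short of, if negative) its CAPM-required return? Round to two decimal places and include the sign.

Realised HPR = (P1 + D1 − P0) / P0 = (213.73 + 0.97 − 208.86) / 208.86 = 5.84 / 208.86 = 2.7961%
MRP = 7.32% − 0.89% = 6.43%
CAPM required = R_f + β·MRP = 0.89% + 0.90 × 6.43% = 6.6770%
α = realised − required = 2.7961% − 6.6770% = -3.88%

-3.88%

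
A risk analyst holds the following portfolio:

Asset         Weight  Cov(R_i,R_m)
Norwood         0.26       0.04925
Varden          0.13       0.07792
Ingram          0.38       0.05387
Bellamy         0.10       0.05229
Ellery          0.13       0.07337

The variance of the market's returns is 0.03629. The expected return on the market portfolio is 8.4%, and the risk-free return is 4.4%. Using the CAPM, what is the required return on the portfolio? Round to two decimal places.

10.81%

β_Norwood = 0.04925 / 0.03629 = 1.3571
β_Varden = 0.07792 / 0.03629 = 2.1471
β_Ingram = 0.05387 / 0.03629 = 1.4844
β_Bellamy = 0.05229 / 0.03629 = 1.4409
β_Ellery = 0.07337 / 0.03629 = 2.0218
β_P = Σ w_i β_i = 0.26×1.3571 + 0.13×2.1471 + 0.38×1.4844 + 0.10×1.4409 + 0.13×2.0218 = 1.6030
MRP = 8.4% − 4.4% = 4.00%
E(R_P) = R_f + β_P × MRP = 4.4% + 1.6030 × 4.0% = 10.81%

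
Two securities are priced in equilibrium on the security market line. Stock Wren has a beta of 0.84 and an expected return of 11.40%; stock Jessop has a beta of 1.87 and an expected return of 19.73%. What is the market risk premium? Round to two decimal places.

Both satisfy E(R) = R_f + β·MRP, so the slope of the SML is
MRP = (19.73% − 11.40%) / (1.87 − 0.84) = 8.33% / 1.03 = 8.0874%

8.09%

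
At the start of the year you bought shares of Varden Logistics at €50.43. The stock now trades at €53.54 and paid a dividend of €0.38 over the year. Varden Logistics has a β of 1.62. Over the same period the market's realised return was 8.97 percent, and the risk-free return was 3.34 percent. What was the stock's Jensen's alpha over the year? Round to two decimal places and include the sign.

Realised HPR = (P1 + D1 − P0) / P0 = (53.54 + 0.38 − 50.43) / 50.43 = 3.49 / 50.43 = 6.9205%
MRP = 8.97% − 3.34% = 5.63%
CAPM required = R_f + β·MRP = 3.34% + 1.62 × 5.63% = 12.4606%
α = realised − required = 6.9205% − 12.4606% = -5.54%

-5.54%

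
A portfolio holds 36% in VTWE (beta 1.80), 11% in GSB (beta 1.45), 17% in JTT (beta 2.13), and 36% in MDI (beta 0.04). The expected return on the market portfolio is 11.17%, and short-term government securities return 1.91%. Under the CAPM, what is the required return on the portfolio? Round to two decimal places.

12.87%

β_P = Σ w_i β_i = 0.36×1.80 + 0.11×1.45 + 0.17×2.13 + 0.36×0.04 = 1.1840
MRP = 11.17% − 1.91% = 9.26%
E(R_P) = R_f + β_P × MRP = 1.91% + 1.1840 × 9.26% = 12.87%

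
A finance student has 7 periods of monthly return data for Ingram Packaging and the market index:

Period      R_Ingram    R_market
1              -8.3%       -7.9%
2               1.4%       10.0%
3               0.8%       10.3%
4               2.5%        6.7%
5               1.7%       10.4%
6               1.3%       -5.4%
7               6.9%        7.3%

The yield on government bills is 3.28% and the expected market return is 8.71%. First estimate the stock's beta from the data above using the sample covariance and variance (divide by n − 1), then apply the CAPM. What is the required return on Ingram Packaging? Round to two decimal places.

5.33%

Mean R_i = (-8.3 + 1.4 + 0.8 + 2.5 + 1.7 + 1.3 + 6.9) / 7 = 0.9000%
Mean R_m = (-7.9 + 10.0 + 10.3 + 6.7 + 10.4 − 5.4 + 7.3) / 7 = 4.4857%
Σ(R_i − R̄_i)(R_m − R̄_m) = 137.3300  ⇒  Cov = 137.3300 / 6 = 22.8883
Σ(R_m − R̄_m)² = 363.1486  ⇒  Var(R_m) = 363.1486 / 6 = 60.5248
β = Cov / Var(R_m) = 22.8883 / 60.5248 = 0.3782
MRP = 8.71% − 3.28% = 5.43%
E(R) = R_f + β × MRP = 3.28% + 0.3782 × 5.43% = 5.33%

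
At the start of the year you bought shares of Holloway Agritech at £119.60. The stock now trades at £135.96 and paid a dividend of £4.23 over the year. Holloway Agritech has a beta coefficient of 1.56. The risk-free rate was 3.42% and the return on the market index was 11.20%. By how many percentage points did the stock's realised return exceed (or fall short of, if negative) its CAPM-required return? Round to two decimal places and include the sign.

+1.66%

Realised HPR = (P1 + D1 − P0) / P0 = (135.96 + 4.23 − 119.60) / 119.60 = 20.59 / 119.60 = 17.2157%
MRP = 11.20% − 3.42% = 7.78%
CAPM required = R_f + β·MRP = 3.42% + 1.56 × 7.78% = 15.5568%
α = realised − required = 17.2157% − 15.5568% = +1.66%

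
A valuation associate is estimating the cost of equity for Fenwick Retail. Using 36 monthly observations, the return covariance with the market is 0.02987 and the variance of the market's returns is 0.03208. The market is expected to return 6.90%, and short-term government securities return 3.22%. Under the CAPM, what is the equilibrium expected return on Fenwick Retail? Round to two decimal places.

β = Cov(R_i, R_m) / Var(R_m) = 0.02987 / 0.03208 = 0.9311
MRP = 6.90% − 3.22% = 3.68%
E(R) = R_f + β × MRP = 3.22% + 0.9311 × 3.68% = 6.65%

6.65%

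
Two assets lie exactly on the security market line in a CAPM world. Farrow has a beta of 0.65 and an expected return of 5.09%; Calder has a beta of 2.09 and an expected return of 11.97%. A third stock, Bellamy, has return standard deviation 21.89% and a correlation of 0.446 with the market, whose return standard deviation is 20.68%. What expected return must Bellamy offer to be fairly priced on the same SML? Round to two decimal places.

4.24%

MRP = (11.97% − 5.09%) / (2.09 − 0.65) = 4.7778%
R_f = 5.09% − 0.65 × 4.7778% = 1.9844%
β_Bellamy = ρ·σ_i/σ_m = 0.446 × 21.89 / 20.68 = 0.4721
E(R_Bellamy) = R_f + β × MRP = 1.9844% + 0.4721 × 4.7778% = 4.24%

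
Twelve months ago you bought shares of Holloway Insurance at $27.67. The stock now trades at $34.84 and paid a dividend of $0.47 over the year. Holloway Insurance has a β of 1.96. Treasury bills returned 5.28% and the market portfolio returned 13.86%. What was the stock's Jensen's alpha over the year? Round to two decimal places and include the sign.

+5.51%

Realised HPR = (P1 + D1 − P0) / P0 = (34.84 + 0.47 − 27.67) / 27.67 = 7.64 / 27.67 = 27.6111%
MRP = 13.86% − 5.28% = 8.58%
CAPM required = R_f + β·MRP = 5.28% + 1.96 × 8.58% = 22.0968%
α = realised − required = 27.6111% − 22.0968% = +5.51%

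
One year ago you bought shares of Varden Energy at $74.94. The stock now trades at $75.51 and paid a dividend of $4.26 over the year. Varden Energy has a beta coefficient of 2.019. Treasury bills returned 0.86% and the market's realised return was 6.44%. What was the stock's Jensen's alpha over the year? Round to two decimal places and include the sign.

Realised HPR = (P1 + D1 − P0) / P0 = (75.51 + 4.26 − 74.94) / 74.94 = 4.83 / 74.94 = 6.4452%
MRP = 6.44% − 0.86% = 5.58%
CAPM required = R_f + β·MRP = 0.86% + 2.019 × 5.58% = 12.12602%
α = realised − required = 6.4452% − 12.12602% = -5.68%

-5.68%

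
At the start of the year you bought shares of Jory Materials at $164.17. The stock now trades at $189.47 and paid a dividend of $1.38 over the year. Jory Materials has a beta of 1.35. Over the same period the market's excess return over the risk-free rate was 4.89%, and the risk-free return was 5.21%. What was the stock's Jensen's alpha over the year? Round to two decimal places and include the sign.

Realised HPR = (P1 + D1 − P0) / P0 = (189.47 + 1.38 − 164.17) / 164.17 = 26.68 / 164.17 = 16.2514%
CAPM required = R_f + β·MRP = 5.21% + 1.35 × 4.89% = 11.8115%
α = realised − required = 16.2514% − 11.8115% = +4.44%

+4.44%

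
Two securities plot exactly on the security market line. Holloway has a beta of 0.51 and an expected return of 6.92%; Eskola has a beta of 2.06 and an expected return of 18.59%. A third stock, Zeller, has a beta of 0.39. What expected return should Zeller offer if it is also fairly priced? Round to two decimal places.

MRP (SML slope) = (18.59% − 6.92%) / (2.06 − 0.51) = 11.67% / 1.55 = 7.5290%
R_f (intercept) = 6.92% − 0.51 × 7.5290% = 3.0802%
E(R_Zeller) = R_f + β × MRP = 3.0802% + 0.39 × 7.5290% = 6.02%

6.02%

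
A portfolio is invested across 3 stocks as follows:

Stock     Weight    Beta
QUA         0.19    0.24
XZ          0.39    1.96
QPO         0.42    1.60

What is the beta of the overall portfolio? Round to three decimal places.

1.482

β_P = Σ w_i β_i = 0.19×0.24 + 0.39×1.96 + 0.42×1.60 = 1.4820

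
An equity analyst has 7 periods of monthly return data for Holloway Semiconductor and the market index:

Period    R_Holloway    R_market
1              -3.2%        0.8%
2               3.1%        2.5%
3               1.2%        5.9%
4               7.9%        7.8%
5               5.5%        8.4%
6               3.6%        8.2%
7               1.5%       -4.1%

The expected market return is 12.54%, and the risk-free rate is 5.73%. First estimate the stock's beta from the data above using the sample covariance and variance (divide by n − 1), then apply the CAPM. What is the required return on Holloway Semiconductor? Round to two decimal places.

8.85%

Mean R_i = (-3.2 + 3.1 + 1.2 + 7.9 + 5.5 + 3.6 + 1.5) / 7 = 2.8000%
Mean R_m = (0.8 + 2.5 + 5.9 + 7.8 + 8.4 + 8.2 − 4.1) / 7 = 4.2143%
Σ(R_i − R̄_i)(R_m − R̄_m) = 60.8600  ⇒  Cov = 60.8600 / 6 = 10.1433
Σ(R_m − R̄_m)² = 132.8286  ⇒  Var(R_m) = 132.8286 / 6 = 22.1381
β = Cov / Var(R_m) = 10.1433 / 22.1381 = 0.4582
MRP = 12.54% − 5.73% = 6.81%
E(R) = R_f + β × MRP = 5.73% + 0.4582 × 6.81% = 8.85%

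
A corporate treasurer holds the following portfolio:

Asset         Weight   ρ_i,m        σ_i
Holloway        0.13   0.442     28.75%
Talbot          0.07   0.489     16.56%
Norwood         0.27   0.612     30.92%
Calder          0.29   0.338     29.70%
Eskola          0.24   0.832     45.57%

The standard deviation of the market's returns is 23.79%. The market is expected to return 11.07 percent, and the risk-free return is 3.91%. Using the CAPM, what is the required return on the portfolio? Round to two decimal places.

9.73%

β_Holloway = 0.442 × 28.75% / 23.79% = 0.5342
β_Talbot = 0.489 × 16.56% / 23.79% = 0.3404
β_Norwood = 0.612 × 30.92% / 23.79% = 0.7954
β_Calder = 0.338 × 29.70% / 23.79% = 0.4220
β_Eskola = 0.832 × 45.57% / 23.79% = 1.5937
β_P = Σ w_i β_i = 0.13×0.5342 + 0.07×0.3404 + 0.27×0.7954 + 0.29×0.4220 + 0.24×1.5937 = 0.8129
MRP = 11.07% − 3.91% = 7.16%
E(R_P) = R_f + β_P × MRP = 3.91% + 0.8129 × 7.16% = 9.73%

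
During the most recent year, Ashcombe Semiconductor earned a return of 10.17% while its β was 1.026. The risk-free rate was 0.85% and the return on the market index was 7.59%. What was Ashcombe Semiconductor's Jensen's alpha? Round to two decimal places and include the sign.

+2.40%

Market excess return = 7.59% − 0.85% = 6.74%
CAPM benchmark = R_f + β(R_m − R_f) = 0.85% + 1.026 × 6.74% = 7.76524%
α = actual − benchmark = 10.17% − 7.76524% = +2.40%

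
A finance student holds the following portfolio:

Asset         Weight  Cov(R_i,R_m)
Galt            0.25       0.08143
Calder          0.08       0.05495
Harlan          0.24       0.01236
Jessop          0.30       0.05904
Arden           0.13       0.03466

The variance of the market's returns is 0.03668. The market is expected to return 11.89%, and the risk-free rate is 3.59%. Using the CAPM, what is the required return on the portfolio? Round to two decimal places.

14.89%

β_Galt = 0.08143 / 0.03668 = 2.2200
β_Calder = 0.05495 / 0.03668 = 1.4981
β_Harlan = 0.01236 / 0.03668 = 0.3370
β_Jessop = 0.05904 / 0.03668 = 1.6096
β_Arden = 0.03466 / 0.03668 = 0.9449
β_P = Σ w_i β_i = 0.25×2.2200 + 0.08×1.4981 + 0.24×0.3370 + 0.30×1.6096 + 0.13×0.9449 = 1.3614
MRP = 11.89% − 3.59% = 8.30%
E(R_P) = R_f + β_P × MRP = 3.59% + 1.3614 × 8.30% = 14.89%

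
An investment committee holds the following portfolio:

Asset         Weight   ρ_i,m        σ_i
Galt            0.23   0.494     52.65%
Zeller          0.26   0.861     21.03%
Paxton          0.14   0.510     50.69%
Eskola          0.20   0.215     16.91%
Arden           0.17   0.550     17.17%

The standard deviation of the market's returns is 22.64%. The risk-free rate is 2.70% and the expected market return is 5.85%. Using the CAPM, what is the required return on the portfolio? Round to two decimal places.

β_Galt = 0.494 × 52.65% / 22.64% = 1.1488
β_Zeller = 0.861 × 21.03% / 22.64% = 0.7998
β_Paxton = 0.510 × 50.69% / 22.64% = 1.1419
β_Eskola = 0.215 × 16.91% / 22.64% = 0.1606
β_Arden = 0.550 × 17.17% / 22.64% = 0.4171
β_P = Σ w_i β_i = 0.23×1.1488 + 0.26×0.7998 + 0.14×1.1419 + 0.20×0.1606 + 0.17×0.4171 = 0.7351
MRP = 5.85% − 2.70% = 3.15%
E(R_P) = R_f + β_P × MRP = 2.70% + 0.7351 × 3.15% = 5.02%

5.02%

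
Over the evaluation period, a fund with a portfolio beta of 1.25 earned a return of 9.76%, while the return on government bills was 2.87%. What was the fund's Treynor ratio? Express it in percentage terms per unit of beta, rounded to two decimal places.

5.51%

Treynor = (R_P − R_f) / β_P = (9.76% − 2.87%) / 1.2500 = 6.89% / 1.2500 = 5.51%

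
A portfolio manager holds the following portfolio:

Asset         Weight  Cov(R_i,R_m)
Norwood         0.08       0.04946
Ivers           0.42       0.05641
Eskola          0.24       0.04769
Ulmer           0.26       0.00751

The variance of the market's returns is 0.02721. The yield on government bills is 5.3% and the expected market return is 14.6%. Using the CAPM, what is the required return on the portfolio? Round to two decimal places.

19.33%

β_Norwood = 0.04946 / 0.02721 = 1.8177
β_Ivers = 0.05641 / 0.02721 = 2.0731
β_Eskola = 0.04769 / 0.02721 = 1.7527
β_Ulmer = 0.00751 / 0.02721 = 0.2760
β_P = Σ w_i β_i = 0.08×1.8177 + 0.42×2.0731 + 0.24×1.7527 + 0.26×0.2760 = 1.5085
MRP = 14.6% − 5.3% = 9.30%
E(R_P) = R_f + β_P × MRP = 5.3% + 1.5085 × 9.3% = 19.33%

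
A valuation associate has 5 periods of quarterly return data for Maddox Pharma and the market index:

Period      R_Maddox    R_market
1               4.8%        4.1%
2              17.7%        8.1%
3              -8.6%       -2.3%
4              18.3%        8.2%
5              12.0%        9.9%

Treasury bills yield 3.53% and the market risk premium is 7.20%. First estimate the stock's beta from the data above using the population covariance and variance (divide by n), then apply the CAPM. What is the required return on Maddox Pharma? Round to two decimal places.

18.82%

Mean R_i = (4.8 + 17.7 − 8.6 + 18.3 + 12.0) / 5 = 8.8400%
Mean R_m = (4.1 + 8.1 − 2.3 + 8.2 + 9.9) / 5 = 5.6000%
Σ(R_i − R̄_i)(R_m − R̄_m) = 204.1700  ⇒  Cov = 204.1700 / 5 = 40.8340
Σ(R_m − R̄_m)² = 96.1600  ⇒  Var(R_m) = 96.1600 / 5 = 19.2320
β = Cov / Var(R_m) = 40.8340 / 19.2320 = 2.1232
E(R) = R_f + β × MRP = 3.53% + 2.1232 × 7.20% = 18.82%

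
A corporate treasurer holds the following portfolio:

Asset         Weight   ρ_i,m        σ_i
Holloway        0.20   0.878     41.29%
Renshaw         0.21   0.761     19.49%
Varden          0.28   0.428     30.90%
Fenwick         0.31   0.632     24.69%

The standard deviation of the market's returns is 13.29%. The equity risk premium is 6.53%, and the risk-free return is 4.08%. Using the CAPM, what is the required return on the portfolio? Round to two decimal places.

β_Holloway = 0.878 × 41.29% / 13.29% = 2.7278
β_Renshaw = 0.761 × 19.49% / 13.29% = 1.1160
β_Varden = 0.428 × 30.90% / 13.29% = 0.9951
β_Fenwick = 0.632 × 24.69% / 13.29% = 1.1741
β_P = Σ w_i β_i = 0.20×2.7278 + 0.21×1.1160 + 0.28×0.9951 + 0.31×1.1741 = 1.4225
E(R_P) = R_f + β_P × MRP = 4.08% + 1.4225 × 6.53% = 13.37%

13.37%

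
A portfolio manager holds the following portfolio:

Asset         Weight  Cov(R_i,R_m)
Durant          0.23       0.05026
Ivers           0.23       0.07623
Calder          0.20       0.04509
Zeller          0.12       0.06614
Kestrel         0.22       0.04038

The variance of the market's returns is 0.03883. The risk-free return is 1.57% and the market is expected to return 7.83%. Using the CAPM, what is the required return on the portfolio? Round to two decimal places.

10.43%

β_Durant = 0.05026 / 0.03883 = 1.2944
β_Ivers = 0.07623 / 0.03883 = 1.9632
β_Calder = 0.04509 / 0.03883 = 1.1612
β_Zeller = 0.06614 / 0.03883 = 1.7033
β_Kestrel = 0.04038 / 0.03883 = 1.0399
β_P = Σ w_i β_i = 0.23×1.2944 + 0.23×1.9632 + 0.20×1.1612 + 0.12×1.7033 + 0.22×1.0399 = 1.4147
MRP = 7.83% − 1.57% = 6.26%
E(R_P) = R_f + β_P × MRP = 1.57% + 1.4147 × 6.26% = 10.43%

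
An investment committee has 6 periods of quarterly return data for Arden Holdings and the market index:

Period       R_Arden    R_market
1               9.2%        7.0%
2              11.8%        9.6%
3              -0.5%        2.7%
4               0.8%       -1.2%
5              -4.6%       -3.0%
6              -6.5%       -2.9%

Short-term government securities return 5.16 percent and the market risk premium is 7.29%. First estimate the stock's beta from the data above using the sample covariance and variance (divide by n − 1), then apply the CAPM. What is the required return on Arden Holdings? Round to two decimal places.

Mean R_i = (9.2 + 11.8 − 0.5 + 0.8 − 4.6 − 6.5) / 6 = 1.7000%
Mean R_m = (7.0 + 9.6 + 2.7 − 1.2 − 3.0 − 2.9) / 6 = 2.0333%
Σ(R_i − R̄_i)(R_m − R̄_m) = 187.2800  ⇒  Cov = 187.2800 / 5 = 37.4560
Σ(R_m − R̄_m)² = 142.4933  ⇒  Var(R_m) = 142.4933 / 5 = 28.4987
β = Cov / Var(R_m) = 37.4560 / 28.4987 = 1.3143
E(R) = R_f + β × MRP = 5.16% + 1.3143 × 7.29% = 14.74%

14.74%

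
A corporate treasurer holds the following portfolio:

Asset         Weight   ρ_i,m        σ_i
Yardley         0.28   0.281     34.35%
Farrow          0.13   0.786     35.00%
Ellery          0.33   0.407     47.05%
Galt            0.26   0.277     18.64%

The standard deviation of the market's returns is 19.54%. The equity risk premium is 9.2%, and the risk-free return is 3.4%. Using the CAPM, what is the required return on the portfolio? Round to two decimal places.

β_Yardley = 0.281 × 34.35% / 19.54% = 0.4940
β_Farrow = 0.786 × 35.00% / 19.54% = 1.4079
β_Ellery = 0.407 × 47.05% / 19.54% = 0.9800
β_Galt = 0.277 × 18.64% / 19.54% = 0.2642
β_P = Σ w_i β_i = 0.28×0.4940 + 0.13×1.4079 + 0.33×0.9800 + 0.26×0.2642 = 0.7134
E(R_P) = R_f + β_P × MRP = 3.4% + 0.7134 × 9.2% = 9.96%

9.96%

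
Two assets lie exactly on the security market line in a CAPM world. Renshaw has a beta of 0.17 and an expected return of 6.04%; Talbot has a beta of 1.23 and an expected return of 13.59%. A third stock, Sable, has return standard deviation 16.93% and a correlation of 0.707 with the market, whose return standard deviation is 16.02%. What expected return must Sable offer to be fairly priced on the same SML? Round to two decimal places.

MRP = (13.59% − 6.04%) / (1.23 − 0.17) = 7.1226%
R_f = 6.04% − 0.17 × 7.1226% = 4.8292%
β_Sable = ρ·σ_i/σ_m = 0.707 × 16.93 / 16.02 = 0.7472
E(R_Sable) = R_f + β × MRP = 4.8292% + 0.7472 × 7.1226% = 10.15%

10.15%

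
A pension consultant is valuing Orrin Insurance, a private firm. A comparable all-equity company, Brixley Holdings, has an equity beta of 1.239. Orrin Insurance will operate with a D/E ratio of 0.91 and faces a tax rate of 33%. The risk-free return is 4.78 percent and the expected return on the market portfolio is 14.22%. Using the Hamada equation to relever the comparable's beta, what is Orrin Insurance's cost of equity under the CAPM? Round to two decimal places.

β_L = β_U × [1 + (1 − t)(D/E)] = 1.239 × [1 + (1 − 0.33) × 0.91]
    = 1.239 × [1 + 0.67 × 0.91] = 1.239 × 1.6097 = 1.9944
MRP = 14.22% − 4.78% = 9.44%
E(R) = R_f + β_L × MRP = 4.78% + 1.9944 × 9.44% = 23.61%

23.61%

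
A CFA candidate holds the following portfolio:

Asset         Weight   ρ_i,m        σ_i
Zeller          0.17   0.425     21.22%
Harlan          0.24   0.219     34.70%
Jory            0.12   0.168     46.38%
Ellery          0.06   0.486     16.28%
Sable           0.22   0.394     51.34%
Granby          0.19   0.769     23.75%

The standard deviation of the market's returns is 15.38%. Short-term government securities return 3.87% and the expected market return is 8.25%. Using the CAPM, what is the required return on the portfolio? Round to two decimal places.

β_Zeller = 0.425 × 21.22% / 15.38% = 0.5864
β_Harlan = 0.219 × 34.70% / 15.38% = 0.4941
β_Jory = 0.168 × 46.38% / 15.38% = 0.5066
β_Ellery = 0.486 × 16.28% / 15.38% = 0.5144
β_Sable = 0.394 × 51.34% / 15.38% = 1.3152
β_Granby = 0.769 × 23.75% / 15.38% = 1.1875
β_P = Σ w_i β_i = 0.17×0.5864 + 0.24×0.4941 + 0.12×0.5066 + 0.06×0.5144 + 0.22×1.3152 + 0.19×1.1875 = 0.8249
MRP = 8.25% − 3.87% = 4.38%
E(R_P) = R_f + β_P × MRP = 3.87% + 0.8249 × 4.38% = 7.48%

7.48%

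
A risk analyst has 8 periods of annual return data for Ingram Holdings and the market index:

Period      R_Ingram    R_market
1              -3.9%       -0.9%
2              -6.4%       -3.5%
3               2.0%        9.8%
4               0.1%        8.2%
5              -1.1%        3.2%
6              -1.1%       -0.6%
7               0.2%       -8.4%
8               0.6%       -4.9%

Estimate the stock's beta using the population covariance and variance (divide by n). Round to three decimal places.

Mean R_i = (-3.9 − 6.4 + 2.0 + 0.1 − 1.1 − 1.1 + 0.2 + 0.6) / 8 = -1.2000%
Mean R_m = (-0.9 − 3.5 + 9.8 + 8.2 + 3.2 − 0.6 − 8.4 − 4.9) / 8 = 0.3625%
Σ(R_i − R̄_i)(R_m − R̄_m) = 42.3300  ⇒  Cov = 42.3300 / 8 = 5.2913
Σ(R_m − R̄_m)² = 280.4588  ⇒  Var(R_m) = 280.4588 / 8 = 35.0574
β = Cov / Var(R_m) = 5.2913 / 35.0574 = 0.1509

0.151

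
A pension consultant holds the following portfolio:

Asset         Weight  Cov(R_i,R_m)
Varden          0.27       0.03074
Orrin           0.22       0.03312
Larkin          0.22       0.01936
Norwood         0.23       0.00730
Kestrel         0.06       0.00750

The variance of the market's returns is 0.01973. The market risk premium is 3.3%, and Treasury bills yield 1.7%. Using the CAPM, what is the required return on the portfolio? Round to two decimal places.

5.38%

β_Varden = 0.03074 / 0.01973 = 1.5580
β_Orrin = 0.03312 / 0.01973 = 1.6787
β_Larkin = 0.01936 / 0.01973 = 0.9812
β_Norwood = 0.00730 / 0.01973 = 0.3700
β_Kestrel = 0.00750 / 0.01973 = 0.3801
β_P = Σ w_i β_i = 0.27×1.5580 + 0.22×1.6787 + 0.22×0.9812 + 0.23×0.3700 + 0.06×0.3801 = 1.1137
E(R_P) = R_f + β_P × MRP = 1.7% + 1.1137 × 3.3% = 5.38%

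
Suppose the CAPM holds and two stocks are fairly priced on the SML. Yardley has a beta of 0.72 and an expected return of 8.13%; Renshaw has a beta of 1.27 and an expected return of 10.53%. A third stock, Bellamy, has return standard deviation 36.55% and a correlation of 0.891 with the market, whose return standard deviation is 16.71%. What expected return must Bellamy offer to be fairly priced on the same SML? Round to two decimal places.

MRP = (10.53% − 8.13%) / (1.27 − 0.72) = 4.3636%
R_f = 8.13% − 0.72 × 4.3636% = 4.9882%
β_Bellamy = ρ·σ_i/σ_m = 0.891 × 36.55 / 16.71 = 1.9489
E(R_Bellamy) = R_f + β × MRP = 4.9882% + 1.9489 × 4.3636% = 13.49%

13.49%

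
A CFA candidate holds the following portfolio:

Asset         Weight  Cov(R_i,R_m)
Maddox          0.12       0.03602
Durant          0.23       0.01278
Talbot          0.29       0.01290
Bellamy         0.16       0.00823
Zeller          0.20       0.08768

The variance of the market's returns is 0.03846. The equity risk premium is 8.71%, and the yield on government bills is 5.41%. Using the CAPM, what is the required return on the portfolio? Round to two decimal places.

12.17%

β_Maddox = 0.03602 / 0.03846 = 0.9366
β_Durant = 0.01278 / 0.03846 = 0.3323
β_Talbot = 0.01290 / 0.03846 = 0.3354
β_Bellamy = 0.00823 / 0.03846 = 0.2140
β_Zeller = 0.08768 / 0.03846 = 2.2798
β_P = Σ w_i β_i = 0.12×0.9366 + 0.23×0.3323 + 0.29×0.3354 + 0.16×0.2140 + 0.20×2.2798 = 0.7763
E(R_P) = R_f + β_P × MRP = 5.41% + 0.7763 × 8.71% = 12.17%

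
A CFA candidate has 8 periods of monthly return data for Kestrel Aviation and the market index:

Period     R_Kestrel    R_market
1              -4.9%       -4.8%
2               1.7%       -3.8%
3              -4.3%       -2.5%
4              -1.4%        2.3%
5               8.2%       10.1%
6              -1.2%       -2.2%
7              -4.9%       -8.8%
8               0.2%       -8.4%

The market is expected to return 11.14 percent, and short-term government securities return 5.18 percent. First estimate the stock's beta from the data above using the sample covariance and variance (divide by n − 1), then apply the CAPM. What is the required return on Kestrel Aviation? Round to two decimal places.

8.28%

Mean R_i = (-4.9 + 1.7 − 4.3 − 1.4 + 8.2 − 1.2 − 4.9 + 0.2) / 8 = -0.8250%
Mean R_m = (-4.8 − 3.8 − 2.5 + 2.3 + 10.1 − 2.2 − 8.8 − 8.4) / 8 = -2.2625%
Σ(R_i − R̄_i)(R_m − R̄_m) = 136.5575  ⇒  Cov = 136.5575 / 7 = 19.5082
Σ(R_m − R̄_m)² = 262.9188  ⇒  Var(R_m) = 262.9188 / 7 = 37.5598
β = Cov / Var(R_m) = 19.5082 / 37.5598 = 0.5194
MRP = 11.14% − 5.18% = 5.96%
E(R) = R_f + β × MRP = 5.18% + 0.5194 × 5.96% = 8.28%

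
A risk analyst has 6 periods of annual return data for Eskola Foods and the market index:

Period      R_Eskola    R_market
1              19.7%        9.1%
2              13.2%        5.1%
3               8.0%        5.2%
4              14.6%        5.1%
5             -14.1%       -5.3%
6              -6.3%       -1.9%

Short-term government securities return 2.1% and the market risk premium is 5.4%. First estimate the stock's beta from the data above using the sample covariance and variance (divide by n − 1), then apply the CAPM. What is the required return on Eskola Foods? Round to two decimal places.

15.18%

Mean R_i = (19.7 + 13.2 + 8.0 + 14.6 − 14.1 − 6.3) / 6 = 5.8500%
Mean R_m = (9.1 + 5.1 + 5.2 + 5.1 − 5.3 − 1.9) / 6 = 2.8833%
Σ(R_i − R̄_i)(R_m − R̄_m) = 348.1450  ⇒  Cov = 348.1450 / 5 = 69.6290
Σ(R_m − R̄_m)² = 143.6883  ⇒  Var(R_m) = 143.6883 / 5 = 28.7377
β = Cov / Var(R_m) = 69.6290 / 28.7377 = 2.4229
E(R) = R_f + β × MRP = 2.1% + 2.4229 × 5.4% = 15.18%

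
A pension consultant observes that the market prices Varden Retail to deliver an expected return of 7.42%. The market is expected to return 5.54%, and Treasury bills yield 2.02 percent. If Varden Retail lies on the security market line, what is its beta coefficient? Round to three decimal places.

1.534

MRP = 5.54% − 2.02% = 3.52%
β = (E(R) − R_f) / MRP = (7.42% − 2.02%) / 3.52% = 5.40% / 3.52% = 1.534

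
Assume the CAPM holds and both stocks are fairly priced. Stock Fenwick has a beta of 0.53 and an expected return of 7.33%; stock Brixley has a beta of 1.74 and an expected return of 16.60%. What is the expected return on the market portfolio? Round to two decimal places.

Both satisfy E(R) = R_f + β·MRP, so the slope of the SML is
MRP = (16.60% − 7.33%) / (1.74 − 0.53) = 9.27% / 1.21 = 7.6612%
R_f = E(R_Fenwick) − β_Fenwick·MRP = 7.33% − 0.53 × 7.6612% = 3.2696%
E(R_m) = R_f + MRP = 3.2696% + 7.6612% = 10.93%

10.93%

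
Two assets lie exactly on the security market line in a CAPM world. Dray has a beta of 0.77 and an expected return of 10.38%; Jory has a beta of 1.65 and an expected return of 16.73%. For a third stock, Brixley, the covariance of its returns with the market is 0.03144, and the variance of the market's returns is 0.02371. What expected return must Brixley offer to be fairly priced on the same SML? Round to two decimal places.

14.39%

MRP = (16.73% − 10.38%) / (1.65 − 0.77) = 7.2159%
R_f = 10.38% − 0.77 × 7.2159% = 4.8238%
β_Brixley = Cov / Var(R_m) = 0.03144 / 0.02371 = 1.3260
E(R_Brixley) = R_f + β × MRP = 4.8238% + 1.3260 × 7.2159% = 14.39%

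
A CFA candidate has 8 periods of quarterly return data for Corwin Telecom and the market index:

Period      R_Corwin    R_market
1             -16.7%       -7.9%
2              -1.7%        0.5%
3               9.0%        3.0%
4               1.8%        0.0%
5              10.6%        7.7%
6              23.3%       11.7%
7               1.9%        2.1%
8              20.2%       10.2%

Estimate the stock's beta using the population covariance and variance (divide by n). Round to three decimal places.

1.968

Mean R_i = (-16.7 − 1.7 + 9.0 + 1.8 + 10.6 + 23.3 + 1.9 + 20.2) / 8 = 6.0500%
Mean R_m = (-7.9 + 0.5 + 3.0 + 0.0 + 7.7 + 11.7 + 2.1 + 10.2) / 8 = 3.4125%
Σ(R_i − R̄_i)(R_m − R̄_m) = 557.1750  ⇒  Cov = 557.1750 / 8 = 69.6469
Σ(R_m − R̄_m)² = 283.1288  ⇒  Var(R_m) = 283.1288 / 8 = 35.3911
β = Cov / Var(R_m) = 69.6469 / 35.3911 = 1.9679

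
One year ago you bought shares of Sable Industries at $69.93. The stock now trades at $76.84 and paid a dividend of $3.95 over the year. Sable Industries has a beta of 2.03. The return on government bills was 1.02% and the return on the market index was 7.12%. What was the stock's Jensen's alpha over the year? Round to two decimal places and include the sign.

+2.13%

Realised HPR = (P1 + D1 − P0) / P0 = (76.84 + 3.95 − 69.93) / 69.93 = 10.86 / 69.93 = 15.5298%
MRP = 7.12% − 1.02% = 6.10%
CAPM required = R_f + β·MRP = 1.02% + 2.03 × 6.10% = 13.4030%
α = realised − required = 15.5298% − 13.4030% = +2.13%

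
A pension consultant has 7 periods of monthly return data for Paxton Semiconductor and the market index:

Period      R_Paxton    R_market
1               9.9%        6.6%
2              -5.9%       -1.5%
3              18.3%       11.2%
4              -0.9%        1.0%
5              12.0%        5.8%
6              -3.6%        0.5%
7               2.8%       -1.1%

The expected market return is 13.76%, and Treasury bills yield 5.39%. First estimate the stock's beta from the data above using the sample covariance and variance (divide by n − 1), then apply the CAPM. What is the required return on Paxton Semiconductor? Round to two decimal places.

Mean R_i = (9.9 − 5.9 + 18.3 − 0.9 + 12.0 − 3.6 + 2.8) / 7 = 4.6571%
Mean R_m = (6.6 − 1.5 + 11.2 + 1.0 + 5.8 + 0.5 − 1.1) / 7 = 3.2143%
Σ(R_i − R̄_i)(R_m − R̄_m) = 238.1843  ⇒  Cov = 238.1843 / 6 = 39.6974
Σ(R_m − R̄_m)² = 135.0286  ⇒  Var(R_m) = 135.0286 / 6 = 22.5048
β = Cov / Var(R_m) = 39.6974 / 22.5048 = 1.7640
MRP = 13.76% − 5.39% = 8.37%
E(R) = R_f + β × MRP = 5.39% + 1.7640 × 8.37% = 20.15%

20.15%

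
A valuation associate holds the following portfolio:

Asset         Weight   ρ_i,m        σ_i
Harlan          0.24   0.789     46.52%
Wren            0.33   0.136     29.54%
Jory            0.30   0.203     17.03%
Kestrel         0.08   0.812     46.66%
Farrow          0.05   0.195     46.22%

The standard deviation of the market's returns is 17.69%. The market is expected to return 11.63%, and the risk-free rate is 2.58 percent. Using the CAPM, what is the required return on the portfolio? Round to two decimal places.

β_Harlan = 0.789 × 46.52% / 17.69% = 2.0749
β_Wren = 0.136 × 29.54% / 17.69% = 0.2271
β_Jory = 0.203 × 17.03% / 17.69% = 0.1954
β_Kestrel = 0.812 × 46.66% / 17.69% = 2.1418
β_Farrow = 0.195 × 46.22% / 17.69% = 0.5095
β_P = Σ w_i β_i = 0.24×2.0749 + 0.33×0.2271 + 0.30×0.1954 + 0.08×2.1418 + 0.05×0.5095 = 0.8284
MRP = 11.63% − 2.58% = 9.05%
E(R_P) = R_f + β_P × MRP = 2.58% + 0.8284 × 9.05% = 10.08%

10.08%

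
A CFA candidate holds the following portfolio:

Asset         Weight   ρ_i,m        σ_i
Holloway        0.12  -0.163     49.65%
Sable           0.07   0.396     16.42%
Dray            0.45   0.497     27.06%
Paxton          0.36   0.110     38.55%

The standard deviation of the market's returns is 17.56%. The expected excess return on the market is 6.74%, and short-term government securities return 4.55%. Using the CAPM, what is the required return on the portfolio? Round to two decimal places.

β_Holloway = -0.163 × 49.65% / 17.56% = -0.4609
β_Sable = 0.396 × 16.42% / 17.56% = 0.3703
β_Dray = 0.497 × 27.06% / 17.56% = 0.7659
β_Paxton = 0.110 × 38.55% / 17.56% = 0.2415
β_P = Σ w_i β_i = 0.12×-0.4609 + 0.07×0.3703 + 0.45×0.7659 + 0.36×0.2415 = 0.4022
E(R_P) = R_f + β_P × MRP = 4.55% + 0.4022 × 6.74% = 7.26%

7.26%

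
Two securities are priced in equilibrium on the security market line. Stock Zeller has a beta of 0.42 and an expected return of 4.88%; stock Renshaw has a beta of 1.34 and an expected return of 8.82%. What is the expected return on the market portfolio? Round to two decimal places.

Both satisfy E(R) = R_f + β·MRP, so the slope of the SML is
MRP = (8.82% − 4.88%) / (1.34 − 0.42) = 3.94% / 0.92 = 4.2826%
R_f = E(R_Zeller) − β_Zeller·MRP = 4.88% − 0.42 × 4.2826% = 3.0813%
E(R_m) = R_f + MRP = 3.0813% + 4.2826% = 7.36%

7.36%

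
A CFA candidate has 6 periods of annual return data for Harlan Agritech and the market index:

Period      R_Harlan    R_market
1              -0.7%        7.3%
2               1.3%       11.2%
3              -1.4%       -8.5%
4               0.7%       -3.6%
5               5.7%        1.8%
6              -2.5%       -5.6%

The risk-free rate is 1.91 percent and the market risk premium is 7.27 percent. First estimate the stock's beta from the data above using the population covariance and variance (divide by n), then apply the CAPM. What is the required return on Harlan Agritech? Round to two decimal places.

2.93%

Mean R_i = (-0.7 + 1.3 − 1.4 + 0.7 + 5.7 − 2.5) / 6 = 0.5167%
Mean R_m = (7.3 + 11.2 − 8.5 − 3.6 + 1.8 − 5.6) / 6 = 0.4333%
Σ(R_i − R̄_i)(R_m − R̄_m) = 41.7467  ⇒  Cov = 41.7467 / 6 = 6.9578
Σ(R_m − R̄_m)² = 297.4133  ⇒  Var(R_m) = 297.4133 / 6 = 49.5689
β = Cov / Var(R_m) = 6.9578 / 49.5689 = 0.1404
E(R) = R_f + β × MRP = 1.91% + 0.1404 × 7.27% = 2.93%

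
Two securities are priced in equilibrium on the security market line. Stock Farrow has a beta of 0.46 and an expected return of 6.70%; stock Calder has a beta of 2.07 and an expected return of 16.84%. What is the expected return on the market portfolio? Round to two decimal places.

10.10%

Both satisfy E(R) = R_f + β·MRP, so the slope of the SML is
MRP = (16.84% − 6.70%) / (2.07 − 0.46) = 10.14% / 1.61 = 6.2981%
R_f = E(R_Farrow) − β_Farrow·MRP = 6.70% − 0.46 × 6.2981% = 3.8029%
E(R_m) = R_f + MRP = 3.8029% + 6.2981% = 10.10%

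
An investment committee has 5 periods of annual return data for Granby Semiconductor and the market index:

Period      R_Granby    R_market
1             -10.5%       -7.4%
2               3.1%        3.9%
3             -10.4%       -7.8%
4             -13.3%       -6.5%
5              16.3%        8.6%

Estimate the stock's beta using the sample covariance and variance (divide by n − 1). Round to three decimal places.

Mean R_i = (-10.5 + 3.1 − 10.4 − 13.3 + 16.3) / 5 = -2.9600%
Mean R_m = (-7.4 + 3.9 − 7.8 − 6.5 + 8.6) / 5 = -1.8400%
Σ(R_i − R̄_i)(R_m − R̄_m) = 370.3080  ⇒  Cov = 370.3080 / 4 = 92.5770
Σ(R_m − R̄_m)² = 230.0920  ⇒  Var(R_m) = 230.0920 / 4 = 57.5230
β = Cov / Var(R_m) = 92.5770 / 57.5230 = 1.6094

1.609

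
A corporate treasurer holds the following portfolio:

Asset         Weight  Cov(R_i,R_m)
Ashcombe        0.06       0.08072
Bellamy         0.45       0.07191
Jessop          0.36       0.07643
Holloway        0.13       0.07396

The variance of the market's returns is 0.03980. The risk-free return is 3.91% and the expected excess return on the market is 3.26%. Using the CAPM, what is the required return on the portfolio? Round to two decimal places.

β_Ashcombe = 0.08072 / 0.03980 = 2.0281
β_Bellamy = 0.07191 / 0.03980 = 1.8068
β_Jessop = 0.07643 / 0.03980 = 1.9204
β_Holloway = 0.07396 / 0.03980 = 1.8583
β_P = Σ w_i β_i = 0.06×2.0281 + 0.45×1.8068 + 0.36×1.9204 + 0.13×1.8583 = 1.8677
E(R_P) = R_f + β_P × MRP = 3.91% + 1.8677 × 3.26% = 10.00%

10.00%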